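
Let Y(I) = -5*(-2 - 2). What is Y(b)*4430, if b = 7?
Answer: 88600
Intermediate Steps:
Y(I) = 20 (Y(I) = -5*(-4) = 20)
Y(b)*4430 = 20*4430 = 88600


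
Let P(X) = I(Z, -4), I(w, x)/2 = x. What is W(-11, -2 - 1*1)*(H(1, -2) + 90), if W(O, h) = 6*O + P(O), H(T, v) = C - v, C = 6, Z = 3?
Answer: -7252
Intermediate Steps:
I(w, x) = 2*x
P(X) = -8 (P(X) = 2*(-4) = -8)
H(T, v) = 6 - v
W(O, h) = -8 + 6*O (W(O, h) = 6*O - 8 = -8 + 6*O)
W(-11, -2 - 1*1)*(H(1, -2) + 90) = (-8 + 6*(-11))*((6 - 1*(-2)) + 90) = (-8 - 66)*((6 + 2) + 90) = -74*(8 + 90) = -74*98 = -7252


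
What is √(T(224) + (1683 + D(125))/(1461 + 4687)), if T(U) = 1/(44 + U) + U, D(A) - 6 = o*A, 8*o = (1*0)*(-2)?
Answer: 3*√264266666401/102979 ≈ 14.976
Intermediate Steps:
o = 0 (o = ((1*0)*(-2))/8 = (0*(-2))/8 = (⅛)*0 = 0)
D(A) = 6 (D(A) = 6 + 0*A = 6 + 0 = 6)
T(U) = U + 1/(44 + U)
√(T(224) + (1683 + D(125))/(1461 + 4687)) = √((1 + 224² + 44*224)/(44 + 224) + (1683 + 6)/(1461 + 4687)) = √((1 + 50176 + 9856)/268 + 1689/6148) = √((1/268)*60033 + 1689*(1/6148)) = √(60033/268 + 1689/6148) = √(23095971/102979) = 3*√264266666401/102979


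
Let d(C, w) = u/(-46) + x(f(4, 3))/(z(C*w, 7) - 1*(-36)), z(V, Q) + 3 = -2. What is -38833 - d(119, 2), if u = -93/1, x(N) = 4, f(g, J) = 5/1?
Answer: -55378925/1426 ≈ -38835.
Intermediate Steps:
f(g, J) = 5 (f(g, J) = 5*1 = 5)
z(V, Q) = -5 (z(V, Q) = -3 - 2 = -5)
u = -93 (u = -93*1 = -93)
d(C, w) = 3067/1426 (d(C, w) = -93/(-46) + 4/(-5 - 1*(-36)) = -93*(-1/46) + 4/(-5 + 36) = 93/46 + 4/31 = 3067/1426)
-38833 - d(119, 2) = -38833 - 1*3067/1426 = -38833 - 3067/1426 = -55378925/1426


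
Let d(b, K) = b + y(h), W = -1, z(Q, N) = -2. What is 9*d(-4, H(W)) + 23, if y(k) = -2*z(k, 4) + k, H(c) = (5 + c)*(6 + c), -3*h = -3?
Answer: 32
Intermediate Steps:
h = 1 (h = -⅓*(-3) = 1)
y(k) = 4 + k (y(k) = -2*(-2) + k = 4 + k)
d(b, K) = 5 + b (d(b, K) = b + (4 + 1) = b + 5 = 5 + b)
9*d(-4, H(W)) + 23 = 9*(5 - 4) + 23 = 9*1 + 23 = 9 + 23 = 32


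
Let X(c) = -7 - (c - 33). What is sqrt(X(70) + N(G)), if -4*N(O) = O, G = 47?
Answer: I*sqrt(223)/2 ≈ 7.4666*I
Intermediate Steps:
X(c) = 26 - c (X(c) = -7 - (-33 + c) = -7 + (33 - c) = 26 - c)
N(O) = -O/4
sqrt(X(70) + N(G)) = sqrt((26 - 1*70) - 1/4*47) = sqrt((26 - 70) - 47/4) = sqrt(-44 - 47/4) = sqrt(-223/4) = I*sqrt(223)/2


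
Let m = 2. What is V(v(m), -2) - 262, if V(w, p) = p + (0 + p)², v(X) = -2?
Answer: -260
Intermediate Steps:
V(w, p) = p + p²
V(v(m), -2) - 262 = -2*(1 - 2) - 262 = -2*(-1) - 262 = 2 - 262 = -260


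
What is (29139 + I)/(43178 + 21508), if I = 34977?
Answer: 10686/10781 ≈ 0.99119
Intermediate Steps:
(29139 + I)/(43178 + 21508) = (29139 + 34977)/(43178 + 21508) = 64116/64686 = 64116*(1/64686) = 10686/10781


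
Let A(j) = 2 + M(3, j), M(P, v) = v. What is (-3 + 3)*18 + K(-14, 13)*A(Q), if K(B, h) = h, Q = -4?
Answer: -26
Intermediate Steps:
A(j) = 2 + j
(-3 + 3)*18 + K(-14, 13)*A(Q) = (-3 + 3)*18 + 13*(2 - 4) = 0*18 + 13*(-2) = 0 - 26 = -26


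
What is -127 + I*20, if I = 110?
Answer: 2073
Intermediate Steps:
-127 + I*20 = -127 + 110*20 = -127 + 2200 = 2073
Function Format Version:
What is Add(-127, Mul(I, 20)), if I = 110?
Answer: 2073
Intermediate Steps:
Add(-127, Mul(I, 20)) = Add(-127, Mul(110, 20)) = Add(-127, 2200) = 2073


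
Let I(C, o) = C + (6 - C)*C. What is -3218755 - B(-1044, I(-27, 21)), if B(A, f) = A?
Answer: -3217711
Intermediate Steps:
I(C, o) = C + C*(6 - C)
-3218755 - B(-1044, I(-27, 21)) = -3218755 - 1*(-1044) = -3218755 + 1044 = -3217711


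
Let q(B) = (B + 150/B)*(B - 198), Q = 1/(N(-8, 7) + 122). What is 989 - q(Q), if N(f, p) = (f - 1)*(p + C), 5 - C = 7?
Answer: 13564019776/5929 ≈ 2.2877e+6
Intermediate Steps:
C = -2 (C = 5 - 1*7 = 5 - 7 = -2)
N(f, p) = (-1 + f)*(-2 + p) (N(f, p) = (f - 1)*(p - 2) = (-1 + f)*(-2 + p))
Q = 1/77 (Q = 1/((2 - 1*7 - 2*(-8) - 8*7) + 122) = 1/((2 - 7 + 16 - 56) + 122) = 1/(-45 + 122) = 1/77 ≈ 0.012987)
q(B) = (-198 + B)*(B + 150/B) (q(B) = (B + 150/B)*(-198 + B) = (-198 + B)*(B + 150/B))
989 - q(Q) = 989 - (150 + (1/77)² - 29700/1/77 - 198*1/77) = 989 - (150 + 1/5929 - 29700*77 - 18/7) = 989 - (150 + 1/5929 - 2286900 - 18/7) = 989 - 1*(-13558155995/5929) = 989 + 13558155995/5929 = 13564019776/5929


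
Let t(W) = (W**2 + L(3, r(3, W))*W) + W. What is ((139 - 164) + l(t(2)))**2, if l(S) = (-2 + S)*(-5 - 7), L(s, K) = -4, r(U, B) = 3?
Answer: 529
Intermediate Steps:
t(W) = W**2 - 3*W (t(W) = (W**2 - 4*W) + W = W**2 - 3*W)
l(S) = 24 - 12*S (l(S) = (-2 + S)*(-12) = 24 - 12*S)
((139 - 164) + l(t(2)))**2 = ((139 - 164) + (24 - 24*(-3 + 2)))**2 = (-25 + (24 - 24*(-1)))**2 = (-25 + (24 - 12*(-2)))**2 = (-25 + (24 + 24))**2 = (-25 + 48)**2 = 23**2 = 529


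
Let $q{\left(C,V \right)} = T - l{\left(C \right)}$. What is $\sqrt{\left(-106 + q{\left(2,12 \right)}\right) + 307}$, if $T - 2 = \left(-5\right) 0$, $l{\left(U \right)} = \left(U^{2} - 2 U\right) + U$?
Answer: $\sqrt{201} \approx 14.177$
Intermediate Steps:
$l{\left(U \right)} = U^{2} - U$
$T = 2$ ($T = 2 - 0 = 2 + 0 = 2$)
$q{\left(C,V \right)} = 2 - C \left(-1 + C\right)$
$\sqrt{\left(-106 + q{\left(2,12 \right)}\right) + 307} = \sqrt{\left(-106 + \left(2 - 2 \left(-1 + 2\right)\right)\right) + 307} = \sqrt{\left(-106 + \left(2 - 2 \cdot 1\right)\right) + 307} = \sqrt{\left(-106 + \left(2 - 2\right)\right) + 307} = \sqrt{\left(-106 + 0\right) + 307} = \sqrt{-106 + 307} = \sqrt{201}$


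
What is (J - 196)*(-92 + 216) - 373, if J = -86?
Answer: -35341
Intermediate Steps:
(J - 196)*(-92 + 216) - 373 = (-86 - 196)*(-92 + 216) - 373 = -282*124 - 373 = -34968 - 373 = -35341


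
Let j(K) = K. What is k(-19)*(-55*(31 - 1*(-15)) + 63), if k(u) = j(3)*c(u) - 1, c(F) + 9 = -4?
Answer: 98680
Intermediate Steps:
c(F) = -13 (c(F) = -9 - 4 = -13)
k(u) = -40 (k(u) = 3*(-13) - 1 = -39 - 1 = -40)
k(-19)*(-55*(31 - 1*(-15)) + 63) = -40*(-55*(31 - 1*(-15)) + 63) = -40*(-55*(31 + 15) + 63) = -40*(-55*46 + 63) = -40*(-2530 + 63) = -40*(-2467) = 98680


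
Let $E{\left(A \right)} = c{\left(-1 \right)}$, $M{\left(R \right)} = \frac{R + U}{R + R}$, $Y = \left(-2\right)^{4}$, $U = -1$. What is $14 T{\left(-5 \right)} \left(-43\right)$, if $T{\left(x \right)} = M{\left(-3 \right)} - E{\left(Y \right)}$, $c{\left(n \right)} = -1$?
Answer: $- \frac{3010}{3} \approx -1003.3$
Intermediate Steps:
$Y = 16$
$M{\left(R \right)} = \frac{-1 + R}{2 R}$ ($M{\left(R \right)} = \frac{R - 1}{R + R} = \frac{-1 + R}{2 R}$)
$E{\left(A \right)} = -1$
$T{\left(x \right)} = \frac{5}{3}$ ($T{\left(x \right)} = \frac{-1 - 3}{2 \left(-3\right)} - -1 = \frac{1}{2} \left(- \frac{1}{3}\right) \left(-4\right) + 1 = \frac{2}{3} + 1 = \frac{5}{3}$)
$14 T{\left(-5 \right)} \left(-43\right) = 14 \cdot \frac{5}{3} \left(-43\right) = \frac{70}{3} \left(-43\right) = - \frac{3010}{3}$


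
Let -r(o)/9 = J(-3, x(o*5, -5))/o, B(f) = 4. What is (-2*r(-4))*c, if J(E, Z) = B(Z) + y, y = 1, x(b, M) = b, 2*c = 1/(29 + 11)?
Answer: -9/32 ≈ -0.28125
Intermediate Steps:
c = 1/80 (c = 1/(2*(29 + 11)) = (½)/40 = (½)*(1/40) = 1/80 ≈ 0.012500)
J(E, Z) = 5 (J(E, Z) = 4 + 1 = 5)
r(o) = -45/o
(-2*r(-4))*c = -(-90)/(-4)*(1/80) = -(-90)*(-1)/4*(1/80) = -2*45/4*(1/80) = -45/2*1/80 = -9/32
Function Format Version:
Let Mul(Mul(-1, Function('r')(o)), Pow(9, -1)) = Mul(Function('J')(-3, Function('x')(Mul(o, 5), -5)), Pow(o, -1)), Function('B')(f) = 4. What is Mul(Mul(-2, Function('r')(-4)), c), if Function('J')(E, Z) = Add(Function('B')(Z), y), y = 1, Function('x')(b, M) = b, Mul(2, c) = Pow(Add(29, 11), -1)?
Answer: Rational(-9, 32) ≈ -0.28125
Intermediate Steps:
c = Rational(1, 80) (c = Mul(Rational(1, 2), Pow(Add(29, 11), -1)) = Mul(Rational(1, 2), Pow(40, -1)) = Mul(Rational(1, 2), Rational(1, 40)) = Rational(1, 80) ≈ 0.012500)
Function('J')(E, Z) = 5 (Function('J')(E, Z) = Add(4, 1) = 5)
Function('r')(o) = Mul(-45, Pow(o, -1)) (Function('r')(o) = Mul(-9, Mul(5, Pow(o, -1))) = Mul(-45, Pow(o, -1)))
Mul(Mul(-2, Function('r')(-4)), c) = Mul(Mul(-2, Mul(-45, Pow(-4, -1))), Rational(1, 80)) = Mul(Mul(-2, Mul(-45, Rational(-1, 4))), Rational(1, 80)) = Mul(Mul(-2, Rational(45, 4)), Rational(1, 80)) = Mul(Rational(-45, 2), Rational(1, 80)) = Rational(-9, 32)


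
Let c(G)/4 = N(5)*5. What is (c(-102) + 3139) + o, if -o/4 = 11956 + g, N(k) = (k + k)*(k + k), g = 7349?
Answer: -72081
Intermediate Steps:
N(k) = 4*k**2 (N(k) = (2*k)*(2*k) = 4*k**2)
o = -77220 (o = -4*(11956 + 7349) = -4*19305 = -77220)
c(G) = 2000 (c(G) = 4*((4*5**2)*5) = 4*((4*25)*5) = 4*(100*5) = 4*500 = 2000)
(c(-102) + 3139) + o = (2000 + 3139) - 77220 = 5139 - 77220 = -72081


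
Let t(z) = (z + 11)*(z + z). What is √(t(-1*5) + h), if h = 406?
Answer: √346 ≈ 18.601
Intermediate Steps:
t(z) = 2*z*(11 + z) (t(z) = (11 + z)*(2*z) = 2*z*(11 + z))
√(t(-1*5) + h) = √(2*(-1*5)*(11 - 1*5) + 406) = √(2*(-5)*(11 - 5) + 406) = √(2*(-5)*6 + 406) = √(-60 + 406) = √346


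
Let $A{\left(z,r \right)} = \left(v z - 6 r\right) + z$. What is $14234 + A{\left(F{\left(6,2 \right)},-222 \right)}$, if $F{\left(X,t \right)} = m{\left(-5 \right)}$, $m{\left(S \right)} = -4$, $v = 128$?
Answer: $15050$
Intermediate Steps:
$F{\left(X,t \right)} = -4$
$A{\left(z,r \right)} = - 6 r + 129 z$ ($A{\left(z,r \right)} = \left(128 z - 6 r\right) + z = \left(- 6 r + 128 z\right) + z = - 6 r + 129 z$)
$14234 + A{\left(F{\left(6,2 \right)},-222 \right)} = 14234 + \left(\left(-6\right) \left(-222\right) + 129 \left(-4\right)\right) = 14234 + \left(1332 - 516\right) = 14234 + 816 = 15050$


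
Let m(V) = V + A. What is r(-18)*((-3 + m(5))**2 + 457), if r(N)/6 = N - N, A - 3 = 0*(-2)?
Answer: 0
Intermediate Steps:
A = 3 (A = 3 + 0*(-2) = 3 + 0 = 3)
m(V) = 3 + V (m(V) = V + 3 = 3 + V)
r(N) = 0 (r(N) = 6*(N - N) = 6*0 = 0)
r(-18)*((-3 + m(5))**2 + 457) = 0*((-3 + (3 + 5))**2 + 457) = 0*((-3 + 8)**2 + 457) = 0*(5**2 + 457) = 0*(25 + 457) = 0*482 = 0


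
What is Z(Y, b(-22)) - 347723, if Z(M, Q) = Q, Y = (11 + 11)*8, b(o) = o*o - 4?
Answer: -347243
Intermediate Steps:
b(o) = -4 + o² (b(o) = o² - 4 = -4 + o²)
Y = 176 (Y = 22*8 = 176)
Z(Y, b(-22)) - 347723 = (-4 + (-22)²) - 347723 = (-4 + 484) - 347723 = 480 - 347723 = -347243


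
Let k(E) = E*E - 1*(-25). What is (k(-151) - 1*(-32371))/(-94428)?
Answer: -6133/10492 ≈ -0.58454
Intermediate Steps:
k(E) = 25 + E**2 (k(E) = E**2 + 25 = 25 + E**2)
(k(-151) - 1*(-32371))/(-94428) = ((25 + (-151)**2) - 1*(-32371))/(-94428) = ((25 + 22801) + 32371)*(-1/94428) = (22826 + 32371)*(-1/94428) = 55197*(-1/94428) = -6133/10492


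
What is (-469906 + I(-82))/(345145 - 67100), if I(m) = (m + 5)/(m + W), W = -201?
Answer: -132983321/78686735 ≈ -1.6900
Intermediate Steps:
I(m) = (5 + m)/(-201 + m) (I(m) = (m + 5)/(m - 201) = (5 + m)/(-201 + m))
(-469906 + I(-82))/(345145 - 67100) = (-469906 + (5 - 82)/(-201 - 82))/(345145 - 67100) = (-469906 - 77/(-283))/278045 = (-469906 - 1/283*(-77))*(1/278045) = (-469906 + 77/283)*(1/278045) = -132983321/283*1/278045 = -132983321/78686735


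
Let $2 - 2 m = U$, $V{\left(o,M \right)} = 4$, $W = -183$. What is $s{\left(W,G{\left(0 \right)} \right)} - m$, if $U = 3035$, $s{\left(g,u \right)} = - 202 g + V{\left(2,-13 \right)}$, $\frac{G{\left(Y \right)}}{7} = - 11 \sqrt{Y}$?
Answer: $\frac{76973}{2} \approx 38487.0$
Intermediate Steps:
$G{\left(Y \right)} = - 77 \sqrt{Y}$ ($G{\left(Y \right)} = 7 \left(- 11 \sqrt{Y}\right) = - 77 \sqrt{Y}$)
$s{\left(g,u \right)} = 4 - 202 g$ ($s{\left(g,u \right)} = - 202 g + 4 = 4 - 202 g$)
$m = - \frac{3033}{2}$ ($m = 1 - \frac{3035}{2} = - \frac{3033}{2} \approx -1516.5$)
$s{\left(W,G{\left(0 \right)} \right)} - m = \left(4 - -36966\right) - - \frac{3033}{2} = \left(4 + 36966\right) + \frac{3033}{2} = 36970 + \frac{3033}{2} = \frac{76973}{2}$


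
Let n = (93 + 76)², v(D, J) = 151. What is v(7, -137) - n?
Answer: -28410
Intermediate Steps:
n = 28561 (n = 169² = 28561)
v(7, -137) - n = 151 - 1*28561 = 151 - 28561 = -28410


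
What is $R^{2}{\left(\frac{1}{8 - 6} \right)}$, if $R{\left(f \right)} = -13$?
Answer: $169$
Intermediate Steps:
$R^{2}{\left(\frac{1}{8 - 6} \right)} = \left(-13\right)^{2} = 169$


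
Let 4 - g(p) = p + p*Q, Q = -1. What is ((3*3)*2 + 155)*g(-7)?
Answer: 692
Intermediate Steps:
g(p) = 4 (g(p) = 4 - (p + p*(-1)) = 4 - (p - p) = 4 - 1*0 = 4 + 0 = 4)
((3*3)*2 + 155)*g(-7) = ((3*3)*2 + 155)*4 = (9*2 + 155)*4 = (18 + 155)*4 = 173*4 = 692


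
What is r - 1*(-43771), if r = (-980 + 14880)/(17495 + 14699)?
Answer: 704588737/16097 ≈ 43771.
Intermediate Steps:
r = 6950/16097 (r = 13900/32194 = 13900*(1/32194) = 6950/16097 ≈ 0.43176)
r - 1*(-43771) = 6950/16097 - 1*(-43771) = 6950/16097 + 43771 = 704588737/16097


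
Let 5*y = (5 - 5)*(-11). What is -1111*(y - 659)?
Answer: 732149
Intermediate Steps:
y = 0 (y = ((5 - 5)*(-11))/5 = (0*(-11))/5 = (⅕)*0 = 0)
-1111*(y - 659) = -1111*(0 - 659) = -1111*(-659) = 732149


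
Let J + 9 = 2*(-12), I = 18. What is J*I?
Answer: -594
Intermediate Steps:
J = -33 (J = -9 + 2*(-12) = -9 - 24 = -33)
J*I = -33*18 = -594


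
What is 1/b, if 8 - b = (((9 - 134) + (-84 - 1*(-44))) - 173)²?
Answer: -1/114236 ≈ -8.7538e-6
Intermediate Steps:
b = -114236 (b = 8 - (((9 - 134) + (-84 - 1*(-44))) - 173)² = 8 - ((-125 + (-84 + 44)) - 173)² = 8 - ((-125 - 40) - 173)² = 8 - (-165 - 173)² = 8 - 1*(-338)² = 8 - 1*114244 = 8 - 114244 = -114236)
1/b = 1/(-114236) = -1/114236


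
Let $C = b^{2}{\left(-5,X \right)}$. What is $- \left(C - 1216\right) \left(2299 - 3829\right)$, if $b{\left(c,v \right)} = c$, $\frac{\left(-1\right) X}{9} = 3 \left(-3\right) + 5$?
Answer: $-1822230$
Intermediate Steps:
$X = 36$ ($X = - 9 \left(3 \left(-3\right) + 5\right) = - 9 \left(-9 + 5\right) = \left(-9\right) \left(-4\right) = 36$)
$C = 25$ ($C = \left(-5\right)^{2} = 25$)
$- \left(C - 1216\right) \left(2299 - 3829\right) = - \left(25 - 1216\right) \left(2299 - 3829\right) = - \left(-1191\right) \left(-1530\right) = \left(-1\right) 1822230 = -1822230$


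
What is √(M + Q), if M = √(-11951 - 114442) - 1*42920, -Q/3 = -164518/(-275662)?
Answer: √(-815401758878807 + 18997384561*I*√126393)/137831 ≈ 0.858 + 207.18*I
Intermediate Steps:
Q = -246777/137831 (Q = -(-493554)/(-275662) = -(-493554)*(-1)/275662 = -3*82259/137831 = -246777/137831 ≈ -1.7904)
M = -42920 + I*√126393 (M = √(-126393) - 42920 = I*√126393 - 42920 = -42920 + I*√126393 ≈ -42920.0 + 355.52*I)
√(M + Q) = √((-42920 + I*√126393) - 246777/137831) = √(-5915953297/137831 + I*√126393)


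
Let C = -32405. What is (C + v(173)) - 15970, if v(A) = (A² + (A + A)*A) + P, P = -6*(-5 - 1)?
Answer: 41448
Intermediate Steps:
P = 36 (P = -6*(-6) = 36)
v(A) = 36 + 3*A² (v(A) = (A² + (A + A)*A) + 36 = (A² + (2*A)*A) + 36 = (A² + 2*A²) + 36 = 3*A² + 36 = 36 + 3*A²)
(C + v(173)) - 15970 = (-32405 + (36 + 3*173²)) - 15970 = (-32405 + (36 + 3*29929)) - 15970 = (-32405 + (36 + 89787)) - 15970 = (-32405 + 89823) - 15970 = 57418 - 15970 = 41448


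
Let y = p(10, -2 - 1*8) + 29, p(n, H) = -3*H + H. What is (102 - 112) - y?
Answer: -59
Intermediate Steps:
p(n, H) = -2*H
y = 49 (y = -2*(-2 - 1*8) + 29 = -2*(-2 - 8) + 29 = -2*(-10) + 29 = 20 + 29 = 49)
(102 - 112) - y = (102 - 112) - 1*49 = -10 - 49 = -59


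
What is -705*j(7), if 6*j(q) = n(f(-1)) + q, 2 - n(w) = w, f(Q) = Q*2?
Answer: -2585/2 ≈ -1292.5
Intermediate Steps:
f(Q) = 2*Q
n(w) = 2 - w
j(q) = ⅔ + q/6 (j(q) = ((2 - 2*(-1)) + q)/6 = ((2 - 1*(-2)) + q)/6 = ((2 + 2) + q)/6 = (4 + q)/6 = ⅔ + q/6)
-705*j(7) = -705*(⅔ + (⅙)*7) = -705*(⅔ + 7/6) = -705*11/6 = -2585/2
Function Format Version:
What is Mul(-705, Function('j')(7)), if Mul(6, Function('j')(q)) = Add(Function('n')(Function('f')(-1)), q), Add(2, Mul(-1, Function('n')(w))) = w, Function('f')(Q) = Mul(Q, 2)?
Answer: Rational(-2585, 2) ≈ -1292.5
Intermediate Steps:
Function('f')(Q) = Mul(2, Q)
Function('n')(w) = Add(2, Mul(-1, w))
Function('j')(q) = Add(Rational(2, 3), Mul(Rational(1, 6), q)) (Function('j')(q) = Mul(Rational(1, 6), Add(Add(2, Mul(-1, Mul(2, -1))), q)) = Mul(Rational(1, 6), Add(Add(2, Mul(-1, -2)), q)) = Mul(Rational(1, 6), Add(Add(2, 2), q)) = Mul(Rational(1, 6), Add(4, q)) = Add(Rational(2, 3), Mul(Rational(1, 6), q)))
Mul(-705, Function('j')(7)) = Mul(-705, Add(Rational(2, 3), Mul(Rational(1, 6), 7))) = Mul(-705, Add(Rational(2, 3), Rational(7, 6))) = Mul(-705, Rational(11, 6)) = Rational(-2585, 2)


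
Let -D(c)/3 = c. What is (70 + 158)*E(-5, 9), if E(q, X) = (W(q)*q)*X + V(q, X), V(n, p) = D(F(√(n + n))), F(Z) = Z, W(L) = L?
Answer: 51300 - 684*I*√10 ≈ 51300.0 - 2163.0*I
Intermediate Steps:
D(c) = -3*c
V(n, p) = -3*√2*√n (V(n, p) = -3*√(n + n) = -3*√2*√n)
E(q, X) = X*q² - 3*√2*√q (E(q, X) = (q*q)*X - 3*√2*√q = q²*X - 3*√2*√q = X*q² - 3*√2*√q)
(70 + 158)*E(-5, 9) = (70 + 158)*(9*(-5)² - 3*√2*√(-5)) = 228*(9*25 - 3*√2*I*√5) = 228*(225 - 3*I*√10) = 51300 - 684*I*√10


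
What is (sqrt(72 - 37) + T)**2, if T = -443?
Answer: (443 - sqrt(35))**2 ≈ 1.9104e+5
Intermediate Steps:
(sqrt(72 - 37) + T)**2 = (sqrt(72 - 37) - 443)**2 = (sqrt(35) - 443)**2 = (-443 + sqrt(35))**2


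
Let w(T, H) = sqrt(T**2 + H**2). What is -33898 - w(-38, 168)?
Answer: -33898 - 2*sqrt(7417) ≈ -34070.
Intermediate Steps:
w(T, H) = sqrt(H**2 + T**2)
-33898 - w(-38, 168) = -33898 - sqrt(168**2 + (-38)**2) = -33898 - sqrt(28224 + 1444) = -33898 - sqrt(29668) = -33898 - 2*sqrt(7417)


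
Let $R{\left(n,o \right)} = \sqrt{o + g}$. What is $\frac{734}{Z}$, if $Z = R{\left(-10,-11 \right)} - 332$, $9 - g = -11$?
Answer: $- \frac{734}{329} \approx -2.231$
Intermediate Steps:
$g = 20$ ($g = 9 - -11 = 9 + 11 = 20$)
$R{\left(n,o \right)} = \sqrt{20 + o}$ ($R{\left(n,o \right)} = \sqrt{o + 20} = \sqrt{20 + o}$)
$Z = -329$ ($Z = \sqrt{20 - 11} - 332 = \sqrt{9} - 332 = 3 - 332 = -329$)
$\frac{734}{Z} = \frac{734}{-329} = 734 \left(- \frac{1}{329}\right) = - \frac{734}{329}$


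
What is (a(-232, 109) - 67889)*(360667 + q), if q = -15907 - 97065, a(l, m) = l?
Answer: -16873231095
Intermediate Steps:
q = -112972
(a(-232, 109) - 67889)*(360667 + q) = (-232 - 67889)*(360667 - 112972) = -68121*247695 = -16873231095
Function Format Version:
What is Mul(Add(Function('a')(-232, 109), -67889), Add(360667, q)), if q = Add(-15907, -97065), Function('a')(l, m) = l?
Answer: -16873231095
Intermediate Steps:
q = -112972
Mul(Add(Function('a')(-232, 109), -67889), Add(360667, q)) = Mul(Add(-232, -67889), Add(360667, -112972)) = Mul(-68121, 247695) = -16873231095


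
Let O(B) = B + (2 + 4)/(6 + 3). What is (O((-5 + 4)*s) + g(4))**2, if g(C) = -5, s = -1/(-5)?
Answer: 4624/225 ≈ 20.551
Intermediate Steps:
s = 1/5 (s = -1*(-1/5) = 1/5 ≈ 0.20000)
O(B) = 2/3 + B (O(B) = B + 6/9 = B + 6*(1/9) = B + 2/3 = 2/3 + B)
(O((-5 + 4)*s) + g(4))**2 = ((2/3 + (-5 + 4)*(1/5)) - 5)**2 = ((2/3 - 1*1/5) - 5)**2 = ((2/3 - 1/5) - 5)**2 = (7/15 - 5)**2 = (-68/15)**2 = 4624/225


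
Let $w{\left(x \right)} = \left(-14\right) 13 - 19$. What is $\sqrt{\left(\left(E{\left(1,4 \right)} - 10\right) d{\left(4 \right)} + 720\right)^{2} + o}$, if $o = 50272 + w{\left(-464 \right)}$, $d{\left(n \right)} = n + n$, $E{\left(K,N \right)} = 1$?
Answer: $5 \sqrt{18799} \approx 685.55$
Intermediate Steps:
$w{\left(x \right)} = -201$ ($w{\left(x \right)} = -182 - 19 = -201$)
$d{\left(n \right)} = 2 n$
$o = 50071$ ($o = 50272 - 201 = 50071$)
$\sqrt{\left(\left(E{\left(1,4 \right)} - 10\right) d{\left(4 \right)} + 720\right)^{2} + o} = \sqrt{\left(\left(1 - 10\right) 2 \cdot 4 + 720\right)^{2} + 50071} = \sqrt{\left(\left(-9\right) 8 + 720\right)^{2} + 50071} = \sqrt{\left(-72 + 720\right)^{2} + 50071} = \sqrt{648^{2} + 50071} = \sqrt{419904 + 50071} = \sqrt{469975} = 5 \sqrt{18799}$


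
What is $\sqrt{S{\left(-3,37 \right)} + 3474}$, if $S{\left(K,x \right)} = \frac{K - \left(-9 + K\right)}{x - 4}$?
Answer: $\frac{\sqrt{420387}}{11} \approx 58.943$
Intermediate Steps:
$S{\left(K,x \right)} = \frac{9}{-4 + x}$
$\sqrt{S{\left(-3,37 \right)} + 3474} = \sqrt{\frac{9}{-4 + 37} + 3474} = \sqrt{\frac{9}{33} + 3474} = \sqrt{9 \cdot \frac{1}{33} + 3474} = \sqrt{\frac{3}{11} + 3474} = \sqrt{\frac{38217}{11}} = \frac{\sqrt{420387}}{11}$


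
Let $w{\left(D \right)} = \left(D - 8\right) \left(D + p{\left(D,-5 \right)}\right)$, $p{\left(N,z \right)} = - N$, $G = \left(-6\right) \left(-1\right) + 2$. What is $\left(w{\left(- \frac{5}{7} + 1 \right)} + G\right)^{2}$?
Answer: $64$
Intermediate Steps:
$G = 8$ ($G = 6 + 2 = 8$)
$w{\left(D \right)} = 0$ ($w{\left(D \right)} = \left(D - 8\right) \left(D - D\right) = \left(-8 + D\right) 0 = 0$)
$\left(w{\left(- \frac{5}{7} + 1 \right)} + G\right)^{2} = \left(0 + 8\right)^{2} = 8^{2} = 64$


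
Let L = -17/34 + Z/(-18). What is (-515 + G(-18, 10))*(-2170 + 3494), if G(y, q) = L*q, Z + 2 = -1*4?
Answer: -2052200/3 ≈ -6.8407e+5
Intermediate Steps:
Z = -6 (Z = -2 - 1*4 = -2 - 4 = -6)
L = -1/6 (L = -17/34 - 6/(-18) = -17*1/34 - 6*(-1/18) = -1/2 + 1/3 = -1/6 ≈ -0.16667)
G(y, q) = -q/6
(-515 + G(-18, 10))*(-2170 + 3494) = (-515 - 1/6*10)*(-2170 + 3494) = (-515 - 5/3)*1324 = -1550/3*1324 = -2052200/3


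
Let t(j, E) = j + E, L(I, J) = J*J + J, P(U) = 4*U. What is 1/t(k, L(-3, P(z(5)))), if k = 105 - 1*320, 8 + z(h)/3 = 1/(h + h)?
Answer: 25/216931 ≈ 0.00011524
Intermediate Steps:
z(h) = -24 + 3/(2*h) (z(h) = -24 + 3/(h + h) = -24 + 3/((2*h)) = -24 + 3*(1/(2*h)) = -24 + 3/(2*h))
L(I, J) = J + J² (L(I, J) = J² + J = J + J²)
k = -215 (k = 105 - 320 = -215)
t(j, E) = E + j
1/t(k, L(-3, P(z(5)))) = 1/((4*(-24 + (3/2)/5))*(1 + 4*(-24 + (3/2)/5)) - 215) = 1/((4*(-24 + (3/2)*(⅕)))*(1 + 4*(-24 + (3/2)*(⅕))) - 215) = 1/((4*(-24 + 3/10))*(1 + 4*(-24 + 3/10)) - 215) = 1/((4*(-237/10))*(1 + 4*(-237/10)) - 215) = 1/(-474*(1 - 474/5)/5 - 215) = 1/(-474/5*(-469/5) - 215) = 1/(222306/25 - 215) = 1/(216931/25) = 25/216931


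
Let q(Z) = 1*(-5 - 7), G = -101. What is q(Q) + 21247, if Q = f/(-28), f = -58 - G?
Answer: 21235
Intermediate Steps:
f = 43 (f = -58 - 1*(-101) = -58 + 101 = 43)
Q = -43/28 (Q = 43/(-28) = 43*(-1/28) = -43/28 ≈ -1.5357)
q(Z) = -12 (q(Z) = 1*(-12) = -12)
q(Q) + 21247 = -12 + 21247 = 21235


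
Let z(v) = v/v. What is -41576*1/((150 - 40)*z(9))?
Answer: -20788/55 ≈ -377.96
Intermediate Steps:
z(v) = 1
-41576*1/((150 - 40)*z(9)) = -41576/(150 - 40) = -41576/(1*110) = -41576/110 = -41576*1/110 = -20788/55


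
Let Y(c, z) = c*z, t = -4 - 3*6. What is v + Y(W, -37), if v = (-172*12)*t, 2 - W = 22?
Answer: 46148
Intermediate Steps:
W = -20 (W = 2 - 1*22 = 2 - 22 = -20)
t = -22 (t = -4 - 18 = -22)
v = 45408 (v = -172*12*(-22) = -2064*(-22) = 45408)
v + Y(W, -37) = 45408 - 20*(-37) = 45408 + 740 = 46148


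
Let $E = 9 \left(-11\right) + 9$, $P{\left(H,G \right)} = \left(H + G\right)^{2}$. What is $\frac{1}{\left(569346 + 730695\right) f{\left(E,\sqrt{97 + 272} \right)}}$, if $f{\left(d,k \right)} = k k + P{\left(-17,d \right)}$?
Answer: $\frac{1}{15363884538} \approx 6.5088 \cdot 10^{-11}$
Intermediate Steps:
$P{\left(H,G \right)} = \left(G + H\right)^{2}$
$E = -90$ ($E = -99 + 9 = -90$)
$f{\left(d,k \right)} = k^{2} + \left(-17 + d\right)^{2}$ ($f{\left(d,k \right)} = k k + \left(d - 17\right)^{2} = k^{2} + \left(-17 + d\right)^{2}$)
$\frac{1}{\left(569346 + 730695\right) f{\left(E,\sqrt{97 + 272} \right)}} = \frac{1}{\left(569346 + 730695\right) \left(\left(\sqrt{97 + 272}\right)^{2} + \left(-17 - 90\right)^{2}\right)} = \frac{1}{1300041 \left(\left(\sqrt{369}\right)^{2} + \left(-107\right)^{2}\right)} = \frac{1}{1300041 \left(\left(3 \sqrt{41}\right)^{2} + 11449\right)} = \frac{1}{1300041 \left(369 + 11449\right)} = \frac{1}{1300041 \cdot 11818} = \frac{1}{1300041} \cdot \frac{1}{11818} = \frac{1}{15363884538}$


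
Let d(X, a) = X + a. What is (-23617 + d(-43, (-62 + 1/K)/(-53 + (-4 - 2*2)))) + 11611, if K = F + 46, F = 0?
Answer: -33806643/2806 ≈ -12048.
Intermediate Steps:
K = 46 (K = 0 + 46 = 46)
(-23617 + d(-43, (-62 + 1/K)/(-53 + (-4 - 2*2)))) + 11611 = (-23617 + (-43 + (-62 + 1/46)/(-53 + (-4 - 2*2)))) + 11611 = (-23617 + (-43 + (-62 + 1/46)/(-53 + (-4 - 4)))) + 11611 = (-23617 + (-43 - 2851/(46*(-53 - 8)))) + 11611 = (-23617 + (-43 - 2851/46/(-61))) + 11611 = (-23617 + (-43 - 2851/46*(-1/61))) + 11611 = (-23617 + (-43 + 2851/2806)) + 11611 = (-23617 - 117807/2806) + 11611 = -66387109/2806 + 11611 = -33806643/2806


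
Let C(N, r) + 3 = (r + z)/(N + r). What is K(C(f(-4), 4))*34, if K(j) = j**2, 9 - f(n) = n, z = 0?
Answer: 4418/17 ≈ 259.88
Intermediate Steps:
f(n) = 9 - n
C(N, r) = -3 + r/(N + r) (C(N, r) = -3 + (r + 0)/(N + r) = -3 + r/(N + r))
K(C(f(-4), 4))*34 = ((-3*(9 - 1*(-4)) - 2*4)/((9 - 1*(-4)) + 4))**2*34 = ((-3*(9 + 4) - 8)/((9 + 4) + 4))**2*34 = ((-3*13 - 8)/(13 + 4))**2*34 = ((-39 - 8)/17)**2*34 = ((1/17)*(-47))**2*34 = (-47/17)**2*34 = (2209/289)*34 = 4418/17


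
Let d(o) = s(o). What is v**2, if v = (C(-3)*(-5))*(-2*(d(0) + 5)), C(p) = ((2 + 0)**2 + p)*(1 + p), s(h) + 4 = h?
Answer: 400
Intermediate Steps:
s(h) = -4 + h
d(o) = -4 + o
C(p) = (1 + p)*(4 + p) (C(p) = (2**2 + p)*(1 + p) = (4 + p)*(1 + p) = (1 + p)*(4 + p))
v = -20 (v = ((4 + (-3)**2 + 5*(-3))*(-5))*(-2*((-4 + 0) + 5)) = ((4 + 9 - 15)*(-5))*(-2*(-4 + 5)) = (-2*(-5))*(-2*1) = 10*(-2) = -20)
v**2 = (-20)**2 = 400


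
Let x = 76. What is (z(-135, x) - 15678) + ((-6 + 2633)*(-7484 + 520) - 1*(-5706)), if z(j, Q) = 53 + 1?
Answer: -18304346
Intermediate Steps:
z(j, Q) = 54
(z(-135, x) - 15678) + ((-6 + 2633)*(-7484 + 520) - 1*(-5706)) = (54 - 15678) + ((-6 + 2633)*(-7484 + 520) - 1*(-5706)) = -15624 + (2627*(-6964) + 5706) = -15624 + (-18294428 + 5706) = -15624 - 18288722 = -18304346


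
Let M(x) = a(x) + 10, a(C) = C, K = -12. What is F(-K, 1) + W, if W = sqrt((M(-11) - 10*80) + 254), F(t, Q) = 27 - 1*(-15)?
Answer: 42 + I*sqrt(547) ≈ 42.0 + 23.388*I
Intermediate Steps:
M(x) = 10 + x (M(x) = x + 10 = 10 + x)
F(t, Q) = 42 (F(t, Q) = 27 + 15 = 42)
W = I*sqrt(547) (W = sqrt(((10 - 11) - 10*80) + 254) = sqrt((-1 - 800) + 254) = sqrt(-801 + 254) = sqrt(-547) = I*sqrt(547) ≈ 23.388*I)
F(-K, 1) + W = 42 + I*sqrt(547)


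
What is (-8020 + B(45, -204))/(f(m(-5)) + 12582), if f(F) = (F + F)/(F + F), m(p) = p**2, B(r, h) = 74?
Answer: -7946/12583 ≈ -0.63149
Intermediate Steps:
f(F) = 1 (f(F) = (2*F)/((2*F)) = (2*F)*(1/(2*F)) = 1)
(-8020 + B(45, -204))/(f(m(-5)) + 12582) = (-8020 + 74)/(1 + 12582) = -7946/12583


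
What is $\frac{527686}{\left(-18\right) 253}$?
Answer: $- \frac{263843}{2277} \approx -115.87$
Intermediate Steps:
$\frac{527686}{\left(-18\right) 253} = \frac{527686}{-4554} = 527686 \left(- \frac{1}{4554}\right) = - \frac{263843}{2277}$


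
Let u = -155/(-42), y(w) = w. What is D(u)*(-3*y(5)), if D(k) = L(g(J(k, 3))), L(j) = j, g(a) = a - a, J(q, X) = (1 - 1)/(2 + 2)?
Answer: 0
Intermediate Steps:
J(q, X) = 0 (J(q, X) = 0/4 = 0*(¼) = 0)
g(a) = 0
u = 155/42 (u = -155*(-1/42) = 155/42 ≈ 3.6905)
D(k) = 0
D(u)*(-3*y(5)) = 0*(-3*5) = 0*(-15) = 0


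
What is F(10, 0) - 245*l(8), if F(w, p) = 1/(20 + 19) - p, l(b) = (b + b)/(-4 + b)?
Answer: -38219/39 ≈ -979.97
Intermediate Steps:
l(b) = 2*b/(-4 + b) (l(b) = (2*b)/(-4 + b) = 2*b/(-4 + b))
F(w, p) = 1/39 - p
F(10, 0) - 245*l(8) = (1/39 - 1*0) - 490*8/(-4 + 8) = (1/39 + 0) - 490*8/4 = 1/39 - 490*8/4 = 1/39 - 245*4 = 1/39 - 980 = -38219/39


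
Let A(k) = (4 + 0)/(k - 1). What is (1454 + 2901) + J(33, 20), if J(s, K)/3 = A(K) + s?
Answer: 84638/19 ≈ 4454.6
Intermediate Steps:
A(k) = 4/(-1 + k)
J(s, K) = 3*s + 12/(-1 + K) (J(s, K) = 3*(4/(-1 + K) + s) = 3*(s + 4/(-1 + K)) = 3*s + 12/(-1 + K))
(1454 + 2901) + J(33, 20) = (1454 + 2901) + 3*(4 + 33*(-1 + 20))/(-1 + 20) = 4355 + 3*(4 + 33*19)/19 = 4355 + 3*(1/19)*(4 + 627) = 4355 + 3*(1/19)*631 = 4355 + 1893/19 = 84638/19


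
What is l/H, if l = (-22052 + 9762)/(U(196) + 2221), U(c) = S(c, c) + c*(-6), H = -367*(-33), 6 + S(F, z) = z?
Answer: -2458/2991417 ≈ -0.00082168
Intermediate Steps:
S(F, z) = -6 + z
H = 12111
U(c) = -6 - 5*c (U(c) = (-6 + c) + c*(-6) = (-6 + c) - 6*c = -6 - 5*c)
l = -2458/247 (l = (-22052 + 9762)/((-6 - 5*196) + 2221) = -12290/((-6 - 980) + 2221) = -12290/(-986 + 2221) = -12290/1235 = -12290*1/1235 = -2458/247 ≈ -9.9514)
l/H = -2458/247/12111 = -2458/247*1/12111 = -2458/2991417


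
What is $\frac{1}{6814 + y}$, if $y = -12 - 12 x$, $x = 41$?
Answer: $\frac{1}{6310} \approx 0.00015848$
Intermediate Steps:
$y = -504$ ($y = -12 - 492 = -504$)
$\frac{1}{6814 + y} = \frac{1}{6814 - 504} = \frac{1}{6310}$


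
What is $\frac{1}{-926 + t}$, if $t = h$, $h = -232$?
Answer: $- \frac{1}{1158} \approx -0.00086356$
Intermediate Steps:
$t = -232$
$\frac{1}{-926 + t} = \frac{1}{-926 - 232} = \frac{1}{-1158} = - \frac{1}{1158}$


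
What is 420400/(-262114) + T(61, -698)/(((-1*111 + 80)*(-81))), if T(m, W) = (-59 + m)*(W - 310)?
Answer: -88002568/36564903 ≈ -2.4067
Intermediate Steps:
T(m, W) = (-310 + W)*(-59 + m) (T(m, W) = (-59 + m)*(-310 + W) = (-310 + W)*(-59 + m))
420400/(-262114) + T(61, -698)/(((-1*111 + 80)*(-81))) = 420400/(-262114) + (18290 - 310*61 - 59*(-698) - 698*61)/(((-1*111 + 80)*(-81))) = 420400*(-1/262114) + (18290 - 18910 + 41182 - 42578)/(((-111 + 80)*(-81))) = -210200/131057 - 2016/((-31*(-81))) = -210200/131057 - 2016/2511 = -210200/131057 - 2016*1/2511 = -210200/131057 - 224/279 = -88002568/36564903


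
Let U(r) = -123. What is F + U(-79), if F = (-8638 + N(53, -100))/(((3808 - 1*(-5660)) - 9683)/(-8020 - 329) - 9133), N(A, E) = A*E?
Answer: -4631264742/38125601 ≈ -121.47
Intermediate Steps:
F = 58184181/38125601 (F = (-8638 + 53*(-100))/(((3808 - 1*(-5660)) - 9683)/(-8020 - 329) - 9133) = (-8638 - 5300)/(((3808 + 5660) - 9683)/(-8349) - 9133) = -13938/((9468 - 9683)*(-1/8349) - 9133) = -13938/(-215*(-1/8349) - 9133) = -13938/(215/8349 - 9133) = -13938/(-76251202/8349) = -13938*(-8349/76251202) = 58184181/38125601 ≈ 1.5261)
F + U(-79) = 58184181/38125601 - 123 = -4631264742/38125601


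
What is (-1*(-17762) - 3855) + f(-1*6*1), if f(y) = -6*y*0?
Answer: 13907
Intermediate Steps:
f(y) = 0
(-1*(-17762) - 3855) + f(-1*6*1) = (-1*(-17762) - 3855) + 0 = (17762 - 3855) + 0 = 13907 + 0 = 13907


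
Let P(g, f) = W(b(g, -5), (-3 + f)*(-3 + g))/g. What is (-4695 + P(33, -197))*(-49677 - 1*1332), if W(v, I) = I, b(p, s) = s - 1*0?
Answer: 2736377805/11 ≈ 2.4876e+8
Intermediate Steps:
b(p, s) = s (b(p, s) = s + 0 = s)
P(g, f) = (-3 + f)*(-3 + g)/g (P(g, f) = ((-3 + f)*(-3 + g))/g = (-3 + f)*(-3 + g)/g)
(-4695 + P(33, -197))*(-49677 - 1*1332) = (-4695 + (-3 - 197 + 9/33 - 3*(-197)/33))*(-49677 - 1*1332) = (-4695 + (-3 - 197 + 9*(1/33) - 3*(-197)*1/33))*(-49677 - 1332) = (-4695 + (-3 - 197 + 3/11 + 197/11))*(-51009) = (-4695 - 2000/11)*(-51009) = -53645/11*(-51009) = 2736377805/11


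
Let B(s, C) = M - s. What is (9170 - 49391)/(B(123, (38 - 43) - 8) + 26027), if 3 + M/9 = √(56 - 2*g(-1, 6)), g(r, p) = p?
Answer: -1040798817/669615565 + 723978*√11/669615565 ≈ -1.5507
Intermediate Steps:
M = -27 + 18*√11 (M = -27 + 9*√(56 - 2*6) = -27 + 9*√(56 - 12) = -27 + 9*√44 = -27 + 9*(2*√11) = -27 + 18*√11 ≈ 32.699)
B(s, C) = -27 - s + 18*√11 (B(s, C) = (-27 + 18*√11) - s = -27 - s + 18*√11)
(9170 - 49391)/(B(123, (38 - 43) - 8) + 26027) = (9170 - 49391)/((-27 - 1*123 + 18*√11) + 26027) = -40221/((-27 - 123 + 18*√11) + 26027) = -40221/((-150 + 18*√11) + 26027) = -40221/(25877 + 18*√11)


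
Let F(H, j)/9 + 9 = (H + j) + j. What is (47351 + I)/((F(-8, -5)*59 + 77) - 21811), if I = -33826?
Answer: -13525/36071 ≈ -0.37496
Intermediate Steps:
F(H, j) = -81 + 9*H + 18*j (F(H, j) = -81 + 9*((H + j) + j) = -81 + 9*(H + 2*j) = -81 + (9*H + 18*j) = -81 + 9*H + 18*j)
(47351 + I)/((F(-8, -5)*59 + 77) - 21811) = (47351 - 33826)/(((-81 + 9*(-8) + 18*(-5))*59 + 77) - 21811) = 13525/(((-81 - 72 - 90)*59 + 77) - 21811) = 13525/((-243*59 + 77) - 21811) = 13525/((-14337 + 77) - 21811) = 13525/(-14260 - 21811) = 13525/(-36071) = 13525*(-1/36071) = -13525/36071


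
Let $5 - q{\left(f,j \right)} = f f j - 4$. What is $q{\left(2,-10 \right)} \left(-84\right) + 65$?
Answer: $-4051$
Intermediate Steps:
$q{\left(f,j \right)} = 9 - j f^{2}$ ($q{\left(f,j \right)} = 5 - \left(f f j - 4\right) = 5 - \left(f^{2} j - 4\right) = 5 - \left(j f^{2} - 4\right) = 5 - \left(-4 + j f^{2}\right) = 9 - j f^{2}$)
$q{\left(2,-10 \right)} \left(-84\right) + 65 = \left(9 - - 10 \cdot 2^{2}\right) \left(-84\right) + 65 = \left(9 - \left(-10\right) 4\right) \left(-84\right) + 65 = \left(9 + 40\right) \left(-84\right) + 65 = 49 \left(-84\right) + 65 = -4116 + 65 = -4051$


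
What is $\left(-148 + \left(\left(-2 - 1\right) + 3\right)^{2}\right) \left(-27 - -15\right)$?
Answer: $1776$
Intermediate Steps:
$\left(-148 + \left(\left(-2 - 1\right) + 3\right)^{2}\right) \left(-27 - -15\right) = \left(-148 + \left(-3 + 3\right)^{2}\right) \left(-27 + 15\right) = \left(-148 + 0^{2}\right) \left(-12\right) = \left(-148 + 0\right) \left(-12\right) = \left(-148\right) \left(-12\right) = 1776$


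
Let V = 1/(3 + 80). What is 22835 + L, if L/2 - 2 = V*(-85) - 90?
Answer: 1880527/83 ≈ 22657.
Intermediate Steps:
V = 1/83 ≈ 0.012048
L = -14778/83 (L = 4 + 2*((1/83)*(-85) - 90) = 4 + 2*(-85/83 - 90) = 4 + 2*(-7555/83) = 4 - 15110/83 = -14778/83 ≈ -178.05)
22835 + L = 22835 - 14778/83 = 1880527/83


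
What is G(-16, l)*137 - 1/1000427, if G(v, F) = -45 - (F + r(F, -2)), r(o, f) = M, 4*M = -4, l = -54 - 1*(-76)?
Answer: -9045860935/1000427 ≈ -9042.0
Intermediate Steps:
l = 22 (l = -54 + 76 = 22)
M = -1 (M = (¼)*(-4) = -1)
r(o, f) = -1
G(v, F) = -44 - F (G(v, F) = -45 - (F - 1) = -45 - (-1 + F) = -45 + (1 - F) = -44 - F)
G(-16, l)*137 - 1/1000427 = (-44 - 1*22)*137 - 1/1000427 = (-44 - 22)*137 - 1*1/1000427 = -66*137 - 1/1000427 = -9042 - 1/1000427 = -9045860935/1000427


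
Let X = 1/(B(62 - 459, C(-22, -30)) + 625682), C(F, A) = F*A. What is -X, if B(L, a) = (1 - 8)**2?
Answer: -1/625731 ≈ -1.5981e-6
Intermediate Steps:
C(F, A) = A*F
B(L, a) = 49 (B(L, a) = (-7)**2 = 49)
X = 1/625731 (X = 1/(49 + 625682) = 1/625731 ≈ 1.5981e-6)
-X = -1*1/625731 = -1/625731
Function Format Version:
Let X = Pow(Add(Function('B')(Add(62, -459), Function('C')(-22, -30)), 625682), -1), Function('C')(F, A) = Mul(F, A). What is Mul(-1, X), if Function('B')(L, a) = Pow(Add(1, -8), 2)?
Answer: Rational(-1, 625731) ≈ -1.5981e-6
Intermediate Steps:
Function('C')(F, A) = Mul(A, F)
Function('B')(L, a) = 49 (Function('B')(L, a) = Pow(-7, 2) = 49)
X = Rational(1, 625731) (X = Pow(Add(49, 625682), -1) = Pow(625731, -1) = Rational(1, 625731) ≈ 1.5981e-6)
Mul(-1, X) = Mul(-1, Rational(1, 625731)) = Rational(-1, 625731)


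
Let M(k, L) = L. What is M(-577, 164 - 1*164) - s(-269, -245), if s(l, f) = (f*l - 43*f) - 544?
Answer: -75896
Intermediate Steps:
s(l, f) = -544 - 43*f + f*l (s(l, f) = (-43*f + f*l) - 544 = -544 - 43*f + f*l)
M(-577, 164 - 1*164) - s(-269, -245) = (164 - 1*164) - (-544 - 43*(-245) - 245*(-269)) = (164 - 164) - (-544 + 10535 + 65905) = 0 - 1*75896 = 0 - 75896 = -75896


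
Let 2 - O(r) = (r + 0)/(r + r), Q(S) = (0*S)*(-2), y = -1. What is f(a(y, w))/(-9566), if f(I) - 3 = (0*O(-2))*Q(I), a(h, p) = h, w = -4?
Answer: -3/9566 ≈ -0.00031361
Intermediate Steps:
Q(S) = 0 (Q(S) = 0*(-2) = 0)
O(r) = 3/2 (O(r) = 2 - (r + 0)/(r + r) = 2 - r/(2*r) = 2 - r*1/(2*r) = 2 - 1*½ = 2 - ½ = 3/2)
f(I) = 3 (f(I) = 3 + (0*(3/2))*0 = 3 + 0*0 = 3 + 0 = 3)
f(a(y, w))/(-9566) = 3/(-9566) = 3*(-1/9566) = -3/9566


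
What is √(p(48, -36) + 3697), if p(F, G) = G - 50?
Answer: √3611 ≈ 60.092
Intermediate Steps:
p(F, G) = -50 + G
√(p(48, -36) + 3697) = √((-50 - 36) + 3697) = √(-86 + 3697) = √3611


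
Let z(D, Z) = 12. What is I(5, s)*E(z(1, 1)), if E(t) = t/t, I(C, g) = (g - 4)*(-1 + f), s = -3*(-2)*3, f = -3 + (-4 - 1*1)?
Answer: -126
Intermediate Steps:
f = -8 (f = -3 + (-4 - 1) = -3 - 5 = -8)
s = 18 (s = 6*3 = 18)
I(C, g) = 36 - 9*g (I(C, g) = (g - 4)*(-1 - 8) = (-4 + g)*(-9) = 36 - 9*g)
E(t) = 1
I(5, s)*E(z(1, 1)) = (36 - 9*18)*1 = (36 - 162)*1 = -126*1 = -126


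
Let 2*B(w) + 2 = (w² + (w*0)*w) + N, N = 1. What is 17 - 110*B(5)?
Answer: -1303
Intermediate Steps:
B(w) = -½ + w²/2 (B(w) = -1 + ((w² + (w*0)*w) + 1)/2 = -1 + ((w² + 0*w) + 1)/2 = -1 + ((w² + 0) + 1)/2 = -1 + (w² + 1)/2 = -1 + (1 + w²)/2 = -1 + (½ + w²/2) = -½ + w²/2)
17 - 110*B(5) = 17 - 110*(-½ + (½)*5²) = 17 - 110*(-½ + (½)*25) = 17 - 110*(-½ + 25/2) = 17 - 110*12 = 17 - 1320 = -1303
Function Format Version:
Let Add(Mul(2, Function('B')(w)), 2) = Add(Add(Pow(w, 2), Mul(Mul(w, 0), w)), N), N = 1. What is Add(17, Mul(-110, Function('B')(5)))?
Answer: -1303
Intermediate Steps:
Function('B')(w) = Add(Rational(-1, 2), Mul(Rational(1, 2), Pow(w, 2))) (Function('B')(w) = Add(-1, Mul(Rational(1, 2), Add(Add(Pow(w, 2), Mul(Mul(w, 0), w)), 1))) = Add(-1, Mul(Rational(1, 2), Add(Add(Pow(w, 2), Mul(0, w)), 1))) = Add(-1, Mul(Rational(1, 2), Add(Add(Pow(w, 2), 0), 1))) = Add(-1, Mul(Rational(1, 2), Add(Pow(w, 2), 1))) = Add(-1, Mul(Rational(1, 2), Add(1, Pow(w, 2)))) = Add(-1, Add(Rational(1, 2), Mul(Rational(1, 2), Pow(w, 2)))) = Add(Rational(-1, 2), Mul(Rational(1, 2), Pow(w, 2))))
Add(17, Mul(-110, Function('B')(5))) = Add(17, Mul(-110, Add(Rational(-1, 2), Mul(Rational(1, 2), Pow(5, 2))))) = Add(17, Mul(-110, Add(Rational(-1, 2), Mul(Rational(1, 2), 25)))) = Add(17, Mul(-110, Add(Rational(-1, 2), Rational(25, 2)))) = Add(17, Mul(-110, 12)) = Add(17, -1320) = -1303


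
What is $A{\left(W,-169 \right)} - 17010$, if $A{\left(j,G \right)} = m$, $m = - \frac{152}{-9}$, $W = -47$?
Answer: $- \frac{152938}{9} \approx -16993.0$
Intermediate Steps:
$m = \frac{152}{9}$ ($m = \left(-152\right) \left(- \frac{1}{9}\right) = \frac{152}{9} \approx 16.889$)
$A{\left(j,G \right)} = \frac{152}{9}$
$A{\left(W,-169 \right)} - 17010 = \frac{152}{9} - 17010 = - \frac{152938}{9}$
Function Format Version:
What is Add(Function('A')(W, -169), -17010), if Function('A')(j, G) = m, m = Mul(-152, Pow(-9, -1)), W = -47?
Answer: Rational(-152938, 9) ≈ -16993.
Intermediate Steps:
m = Rational(152, 9) (m = Mul(-152, Rational(-1, 9)) = Rational(152, 9) ≈ 16.889)
Function('A')(j, G) = Rational(152, 9)
Add(Function('A')(W, -169), -17010) = Add(Rational(152, 9), -17010) = Rational(-152938, 9)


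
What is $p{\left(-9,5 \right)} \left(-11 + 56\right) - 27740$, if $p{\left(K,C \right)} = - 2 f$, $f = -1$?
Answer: $-27650$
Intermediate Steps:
$p{\left(K,C \right)} = 2$ ($p{\left(K,C \right)} = \left(-2\right) \left(-1\right) = 2$)
$p{\left(-9,5 \right)} \left(-11 + 56\right) - 27740 = 2 \left(-11 + 56\right) - 27740 = 2 \cdot 45 - 27740 = 90 - 27740 = -27650$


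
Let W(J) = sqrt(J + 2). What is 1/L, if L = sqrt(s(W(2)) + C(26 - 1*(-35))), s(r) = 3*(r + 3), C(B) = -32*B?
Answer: -I*sqrt(1937)/1937 ≈ -0.022721*I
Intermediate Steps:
W(J) = sqrt(2 + J)
s(r) = 9 + 3*r (s(r) = 3*(3 + r) = 9 + 3*r)
L = I*sqrt(1937) (L = sqrt((9 + 3*sqrt(2 + 2)) - 32*(26 - 1*(-35))) = sqrt((9 + 3*sqrt(4)) - 32*(26 + 35)) = sqrt((9 + 3*2) - 32*61) = sqrt((9 + 6) - 1952) = sqrt(15 - 1952) = sqrt(-1937) = I*sqrt(1937) ≈ 44.011*I)
1/L = 1/(I*sqrt(1937)) = -I*sqrt(1937)/1937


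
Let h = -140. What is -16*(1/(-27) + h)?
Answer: 60496/27 ≈ 2240.6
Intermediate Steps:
-16*(1/(-27) + h) = -16*(1/(-27) - 140) = -16*(-1/27 - 140) = -16*(-3781/27) = 60496/27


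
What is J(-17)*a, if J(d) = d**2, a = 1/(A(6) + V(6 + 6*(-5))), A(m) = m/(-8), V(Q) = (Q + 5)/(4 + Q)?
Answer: 1445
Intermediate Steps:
V(Q) = (5 + Q)/(4 + Q)
A(m) = -m/8 (A(m) = m*(-1/8) = -m/8)
a = 5 (a = 1/(-1/8*6 + (5 + (6 + 6*(-5)))/(4 + (6 + 6*(-5)))) = 1/(-3/4 + (5 + (6 - 30))/(4 + (6 - 30))) = 1/(-3/4 + (5 - 24)/(4 - 24)) = 1/(-3/4 - 19/(-20)) = 1/(-3/4 - 1/20*(-19)) = 1/(-3/4 + 19/20) = 1/(1/5) = 5)
J(-17)*a = (-17)**2*5 = 289*5 = 1445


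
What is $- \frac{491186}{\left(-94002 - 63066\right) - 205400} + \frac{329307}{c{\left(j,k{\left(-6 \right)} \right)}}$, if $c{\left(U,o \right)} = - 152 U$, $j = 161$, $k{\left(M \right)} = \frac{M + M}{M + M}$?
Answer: $- \frac{26835736471}{2217579224} \approx -12.101$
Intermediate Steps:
$k{\left(M \right)} = 1$ ($k{\left(M \right)} = \frac{2 M}{2 M} = 2 M \frac{1}{2 M} = 1$)
$- \frac{491186}{\left(-94002 - 63066\right) - 205400} + \frac{329307}{c{\left(j,k{\left(-6 \right)} \right)}} = - \frac{491186}{\left(-94002 - 63066\right) - 205400} + \frac{329307}{\left(-152\right) 161} = - \frac{491186}{-157068 - 205400} + \frac{329307}{-24472} = - \frac{491186}{-362468} + 329307 \left(- \frac{1}{24472}\right) = \left(-491186\right) \left(- \frac{1}{362468}\right) - \frac{329307}{24472} = \frac{245593}{181234} - \frac{329307}{24472} = - \frac{26835736471}{2217579224}$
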